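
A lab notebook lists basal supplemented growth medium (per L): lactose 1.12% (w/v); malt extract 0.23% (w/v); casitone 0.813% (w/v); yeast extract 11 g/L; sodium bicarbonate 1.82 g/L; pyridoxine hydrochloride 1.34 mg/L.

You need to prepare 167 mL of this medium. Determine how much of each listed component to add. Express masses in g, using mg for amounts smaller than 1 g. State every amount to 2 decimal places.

lactose 1.87 g; malt extract 384.10 mg; casitone 1.36 g; yeast extract 1.84 g; sodium bicarbonate 303.94 mg; pyridoxine hydrochloride 0.22 mg

Scale factor relative to 1 L: 0.167.
lactose: 1.12% w/v = 11.2 g/L → 11.2 × 0.167 L = 1.87 g
malt extract: 0.23 g per 100 mL × 167 mL ÷ 100 = 0.3841 g = 384.10 mg
casitone: 0.813 g per 100 mL × 167 mL ÷ 100 = 1.36 g
yeast extract: 11 g/L × 0.167 L = 1.84 g
sodium bicarbonate: 1.82 g/L × 0.167 L = 0.30394 g = 303.94 mg
pyridoxine hydrochloride: 1.34 mg/L × 0.167 L = 0.22 mg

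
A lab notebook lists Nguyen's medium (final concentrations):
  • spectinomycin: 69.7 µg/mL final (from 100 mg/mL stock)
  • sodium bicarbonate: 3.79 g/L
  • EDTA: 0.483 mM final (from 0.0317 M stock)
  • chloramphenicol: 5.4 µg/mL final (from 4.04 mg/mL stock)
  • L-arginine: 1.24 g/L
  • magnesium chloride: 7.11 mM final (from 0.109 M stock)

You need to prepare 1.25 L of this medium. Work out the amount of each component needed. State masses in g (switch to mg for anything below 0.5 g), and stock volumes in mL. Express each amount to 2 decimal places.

spectinomycin 0.87 mL; sodium bicarbonate 4.74 g; EDTA 19.05 mL; chloramphenicol 1.67 mL; L-arginine 1.55 g; magnesium chloride 81.54 mL

Scale factor relative to 1 L: 1.25.
spectinomycin: dilute stock: 69.7 µg/mL × 1250 mL ÷ 100000 µg/mL = 0.87 mL
sodium bicarbonate: 3.79 g/L × 1.25 L = 4.74 g
EDTA: V = C2·V2/C1 = 0.483 mM × 1250 mL ÷ 31.7 mM = 19.05 mL
chloramphenicol: dilute stock: 5.4 µg/mL × 1250 mL ÷ 4040 µg/mL = 1.67 mL
L-arginine: 1.24 g/L × 1.25 L = 1.55 g
magnesium chloride: dilute stock: 7.11 mM × 1250 mL ÷ 109 mM = 81.54 mL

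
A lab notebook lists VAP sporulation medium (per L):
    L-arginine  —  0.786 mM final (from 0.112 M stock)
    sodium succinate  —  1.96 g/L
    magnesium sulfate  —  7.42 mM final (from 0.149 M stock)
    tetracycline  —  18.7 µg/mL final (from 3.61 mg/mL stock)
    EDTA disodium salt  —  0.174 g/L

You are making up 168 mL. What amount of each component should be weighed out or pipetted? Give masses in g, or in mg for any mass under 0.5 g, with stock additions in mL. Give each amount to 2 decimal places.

Working volume: 168 mL = 0.168 L.
L-arginine: V = C2·V2/C1 = 0.786 mM × 168 mL ÷ 112 mM = 1.18 mL
sodium succinate: 1.96 g/L × 0.168 L = 0.32928 g = 329.28 mg
magnesium sulfate: C1V1 = C2V2 → 7.42 mM × 168 mL ÷ 149 mM = 8.37 mL
tetracycline: V = C2·V2/C1 = 18.7 µg/mL × 168 mL ÷ 3610 µg/mL = 0.87 mL
EDTA disodium salt: 0.174 g/L × 0.168 L = 0.029232 g = 29.23 mg

L-arginine 1.18 mL; sodium succinate 329.28 mg; magnesium sulfate 8.37 mL; tetracycline 0.87 mL; EDTA disodium salt 29.23 mg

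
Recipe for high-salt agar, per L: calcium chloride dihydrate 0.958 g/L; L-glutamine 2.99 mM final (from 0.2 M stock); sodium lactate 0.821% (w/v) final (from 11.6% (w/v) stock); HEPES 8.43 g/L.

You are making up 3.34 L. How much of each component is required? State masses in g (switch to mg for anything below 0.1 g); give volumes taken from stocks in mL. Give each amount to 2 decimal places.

calcium chloride dihydrate 3.20 g; L-glutamine 49.93 mL; sodium lactate 236.39 mL; HEPES 28.16 g

Working volume: 3.34 L.
calcium chloride dihydrate: 0.958 g/L × 3.34 L = 3.20 g
L-glutamine: C1V1 = C2V2 → 2.99 mM × 3340 mL ÷ 200 mM = 49.93 mL
sodium lactate: C1V1 = C2V2 → 0.821% ÷ 11.6% × 3340 mL = 236.39 mL
HEPES: 8.43 g/L × 3.34 L = 28.16 g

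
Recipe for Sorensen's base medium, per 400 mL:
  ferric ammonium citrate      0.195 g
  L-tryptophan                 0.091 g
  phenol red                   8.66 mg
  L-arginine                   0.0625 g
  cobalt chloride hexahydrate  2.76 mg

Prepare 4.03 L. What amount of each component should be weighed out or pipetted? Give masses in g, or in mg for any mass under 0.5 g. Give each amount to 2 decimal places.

Scale factor = 4030 mL / 400 mL = 10.075.
ferric ammonium citrate: 0.195 g × (4030 mL / 400 mL) = 1.96 g
L-tryptophan: 0.091 g × (4030 mL / 400 mL) = 0.92 g
phenol red: 8.66 mg × (4030 mL / 400 mL) = 87.25 mg
L-arginine: 0.0625 g × (4030 mL / 400 mL) = 0.63 g
cobalt chloride hexahydrate: 2.76 mg × (4030 mL / 400 mL) = 27.81 mg

ferric ammonium citrate 1.96 g; L-tryptophan 0.92 g; phenol red 87.25 mg; L-arginine 0.63 g; cobalt chloride hexahydrate 27.81 mg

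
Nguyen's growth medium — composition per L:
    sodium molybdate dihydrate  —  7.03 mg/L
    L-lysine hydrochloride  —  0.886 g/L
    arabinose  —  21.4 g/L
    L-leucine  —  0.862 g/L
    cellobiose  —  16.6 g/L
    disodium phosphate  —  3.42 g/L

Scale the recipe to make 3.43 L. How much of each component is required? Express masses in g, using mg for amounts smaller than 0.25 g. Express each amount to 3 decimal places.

Scale factor relative to 1 L: 3.43.
sodium molybdate dihydrate: 7.03 mg/L × 3.43 L = 24.113 mg
L-lysine hydrochloride: 0.886 g/L × 3.43 L = 3.039 g
arabinose: 21.4 g/L × 3.43 L = 73.402 g
L-leucine: 0.862 g/L × 3.43 L = 2.957 g
cellobiose: 16.6 g/L × 3.43 L = 56.938 g
disodium phosphate: 3.42 g/L × 3.43 L = 11.731 g

sodium molybdate dihydrate 24.113 mg; L-lysine hydrochloride 3.039 g; arabinose 73.402 g; L-leucine 2.957 g; cellobiose 56.938 g; disodium phosphate 11.731 g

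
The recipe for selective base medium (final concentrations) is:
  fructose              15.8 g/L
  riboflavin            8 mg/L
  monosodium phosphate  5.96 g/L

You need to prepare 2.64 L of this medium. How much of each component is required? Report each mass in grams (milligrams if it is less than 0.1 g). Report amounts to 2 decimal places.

Working volume: 2.64 L.
fructose: 15.8 g/L × 2.64 L = 41.71 g
riboflavin: 8 mg/L × 2.64 L = 21.12 mg
monosodium phosphate: 5.96 g/L × 2.64 L = 15.73 g

fructose 41.71 g; riboflavin 21.12 mg; monosodium phosphate 15.73 g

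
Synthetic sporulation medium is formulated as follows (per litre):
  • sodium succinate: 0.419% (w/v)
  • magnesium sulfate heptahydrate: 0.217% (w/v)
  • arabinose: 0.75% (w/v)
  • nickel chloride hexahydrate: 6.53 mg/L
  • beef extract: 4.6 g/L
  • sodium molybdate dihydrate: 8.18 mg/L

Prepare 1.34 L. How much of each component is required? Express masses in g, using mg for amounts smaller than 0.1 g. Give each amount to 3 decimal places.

sodium succinate 5.615 g; magnesium sulfate heptahydrate 2.908 g; arabinose 10.050 g; nickel chloride hexahydrate 8.750 mg; beef extract 6.164 g; sodium molybdate dihydrate 10.961 mg

Scale factor relative to 1 L: 1.34.
sodium succinate: 0.419% w/v = 4.19 g/L → 4.19 × 1.34 L = 5.615 g
magnesium sulfate heptahydrate: 0.217% w/v = 2.17 g/L → 2.17 × 1.34 L = 2.908 g
arabinose: 0.75 g per 100 mL × 1340 mL ÷ 100 = 10.050 g
nickel chloride hexahydrate: 6.53 mg/L × 1.34 L = 8.750 mg
beef extract: 4.6 g/L × 1.34 L = 6.164 g
sodium molybdate dihydrate: 8.18 mg/L × 1.34 L = 10.961 mg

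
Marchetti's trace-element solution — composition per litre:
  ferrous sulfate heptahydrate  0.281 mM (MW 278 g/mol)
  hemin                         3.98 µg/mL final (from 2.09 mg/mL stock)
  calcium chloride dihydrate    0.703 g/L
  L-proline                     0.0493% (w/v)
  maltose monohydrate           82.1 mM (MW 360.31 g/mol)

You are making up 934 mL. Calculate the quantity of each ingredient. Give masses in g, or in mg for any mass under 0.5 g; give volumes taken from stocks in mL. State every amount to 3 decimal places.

ferrous sulfate heptahydrate 72.962 mg; hemin 1.779 mL; calcium chloride dihydrate 0.657 g; L-proline 460.462 mg; maltose monohydrate 27.629 g

Scale factor relative to 1 L: 0.934.
ferrous sulfate heptahydrate: 0.281 mmol/L × 278 mg/mmol × 0.934 L = 72.962 mg
hemin: C1V1 = C2V2 → 3.98 µg/mL × 934 mL ÷ 2090 µg/mL = 1.779 mL
calcium chloride dihydrate: 0.703 g/L × 0.934 L = 0.657 g
L-proline: 0.0493% w/v = 0.493 g/L → 0.493 × 0.934 L = 0.460462 g = 460.462 mg
maltose monohydrate: 82.1 mmol/L × 360.31 g/mol × 0.934 L ÷ 1000 = 27.629 g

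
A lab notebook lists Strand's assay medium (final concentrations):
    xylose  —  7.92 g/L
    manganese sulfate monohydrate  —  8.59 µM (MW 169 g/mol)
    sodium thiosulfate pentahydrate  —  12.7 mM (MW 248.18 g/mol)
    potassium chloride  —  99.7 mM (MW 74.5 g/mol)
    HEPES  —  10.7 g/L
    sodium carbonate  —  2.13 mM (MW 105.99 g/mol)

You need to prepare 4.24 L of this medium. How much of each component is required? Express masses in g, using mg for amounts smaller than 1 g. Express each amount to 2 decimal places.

Working volume: 4.24 L.
xylose: 7.92 g/L × 4.24 L = 33.58 g
manganese sulfate monohydrate: 8.59 µmol/L × 169 g/mol × 4.24 L ÷ 1000 = 6.16 mg
sodium thiosulfate pentahydrate: 12.7 mmol/L × 248.18 g/mol × 4.24 L ÷ 1000 = 13.36 g
potassium chloride: 99.7 mmol/L × 74.5 g/mol × 4.24 L ÷ 1000 = 31.49 g
HEPES: 10.7 g/L × 4.24 L = 45.37 g
sodium carbonate: 2.13 mmol/L × 105.99 mg/mmol × 4.24 L = 957.22 mg

xylose 33.58 g; manganese sulfate monohydrate 6.16 mg; sodium thiosulfate pentahydrate 13.36 g; potassium chloride 31.49 g; HEPES 45.37 g; sodium carbonate 957.22 mg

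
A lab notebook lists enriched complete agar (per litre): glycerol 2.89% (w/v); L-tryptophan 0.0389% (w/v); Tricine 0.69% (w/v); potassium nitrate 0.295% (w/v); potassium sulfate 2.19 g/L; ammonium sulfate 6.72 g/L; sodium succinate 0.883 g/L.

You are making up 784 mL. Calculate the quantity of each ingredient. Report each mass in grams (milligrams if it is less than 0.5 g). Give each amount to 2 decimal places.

glycerol 22.66 g; L-tryptophan 304.98 mg; Tricine 5.41 g; potassium nitrate 2.31 g; potassium sulfate 1.72 g; ammonium sulfate 5.27 g; sodium succinate 0.69 g

Target volume = 784 mL = 0.784 L.
glycerol: 2.89% w/v = 28.9 g/L → 28.9 × 0.784 L = 22.66 g
L-tryptophan: 0.0389% w/v = 0.389 g/L → 0.389 × 0.784 L = 0.304976 g = 304.98 mg
Tricine: 0.69 g per 100 mL × 784 mL ÷ 100 = 5.41 g
potassium nitrate: 0.295 g per 100 mL × 784 mL ÷ 100 = 2.31 g
potassium sulfate: 2.19 g/L × 0.784 L = 1.72 g
ammonium sulfate: 6.72 g/L × 0.784 L = 5.27 g
sodium succinate: 0.883 g/L × 0.784 L = 0.69 g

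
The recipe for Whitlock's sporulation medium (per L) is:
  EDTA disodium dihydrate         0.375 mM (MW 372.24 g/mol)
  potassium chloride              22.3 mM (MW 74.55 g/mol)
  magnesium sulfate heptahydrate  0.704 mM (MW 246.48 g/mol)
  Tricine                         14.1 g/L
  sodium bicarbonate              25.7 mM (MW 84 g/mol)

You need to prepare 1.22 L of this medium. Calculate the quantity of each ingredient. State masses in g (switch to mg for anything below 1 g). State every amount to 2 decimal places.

EDTA disodium dihydrate 170.30 mg; potassium chloride 2.03 g; magnesium sulfate heptahydrate 211.70 mg; Tricine 17.20 g; sodium bicarbonate 2.63 g

Working volume: 1.22 L.
EDTA disodium dihydrate: 0.375 mmol/L × 372.24 mg/mmol × 1.22 L = 170.30 mg
potassium chloride: 22.3 mmol/L × 74.55 g/mol × 1.22 L ÷ 1000 = 2.03 g
magnesium sulfate heptahydrate: 0.704 mmol/L × 246.48 mg/mmol × 1.22 L = 211.70 mg
Tricine: 14.1 g/L × 1.22 L = 17.20 g
sodium bicarbonate: 25.7 mmol/L × 84 g/mol × 1.22 L ÷ 1000 = 2.63 g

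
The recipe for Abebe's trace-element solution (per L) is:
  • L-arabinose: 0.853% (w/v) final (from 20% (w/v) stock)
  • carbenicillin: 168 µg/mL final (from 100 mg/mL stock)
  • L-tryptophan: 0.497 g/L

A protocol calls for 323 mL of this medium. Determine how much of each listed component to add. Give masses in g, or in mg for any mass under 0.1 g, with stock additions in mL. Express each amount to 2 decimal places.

L-arabinose 13.78 mL; carbenicillin 0.54 mL; L-tryptophan 0.16 g

Target volume = 323 mL = 0.323 L.
L-arabinose: dilute stock: 0.853% ÷ 20% × 323 mL = 13.78 mL
carbenicillin: C1V1 = C2V2 → 168 µg/mL × 323 mL ÷ 100000 µg/mL = 0.54 mL
L-tryptophan: 0.497 g/L × 0.323 L = 0.16 g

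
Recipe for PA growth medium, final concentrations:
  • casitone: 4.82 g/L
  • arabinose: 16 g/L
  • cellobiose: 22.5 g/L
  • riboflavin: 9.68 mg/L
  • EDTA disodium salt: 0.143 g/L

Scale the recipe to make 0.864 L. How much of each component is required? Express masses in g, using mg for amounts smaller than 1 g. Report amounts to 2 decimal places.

Working volume: 0.864 L.
casitone: 4.82 g/L × 0.864 L = 4.16 g
arabinose: 16 g/L × 0.864 L = 13.82 g
cellobiose: 22.5 g/L × 0.864 L = 19.44 g
riboflavin: 9.68 mg/L × 0.864 L = 8.36 mg
EDTA disodium salt: 0.143 g/L × 0.864 L = 0.123552 g = 123.55 mg

casitone 4.16 g; arabinose 13.82 g; cellobiose 19.44 g; riboflavin 8.36 mg; EDTA disodium salt 123.55 mg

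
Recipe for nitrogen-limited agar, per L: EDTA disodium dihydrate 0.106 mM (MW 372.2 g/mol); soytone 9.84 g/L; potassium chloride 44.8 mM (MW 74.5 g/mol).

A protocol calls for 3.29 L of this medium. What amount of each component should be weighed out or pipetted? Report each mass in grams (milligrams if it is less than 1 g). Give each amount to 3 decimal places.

EDTA disodium dihydrate 129.801 mg; soytone 32.374 g; potassium chloride 10.981 g

Scale factor relative to 1 L: 3.29.
EDTA disodium dihydrate: 0.106 mmol/L × 372.2 mg/mmol × 3.29 L = 129.801 mg
soytone: 9.84 g/L × 3.29 L = 32.374 g
potassium chloride: 44.8 mmol/L × 74.5 g/mol × 3.29 L ÷ 1000 = 10.981 g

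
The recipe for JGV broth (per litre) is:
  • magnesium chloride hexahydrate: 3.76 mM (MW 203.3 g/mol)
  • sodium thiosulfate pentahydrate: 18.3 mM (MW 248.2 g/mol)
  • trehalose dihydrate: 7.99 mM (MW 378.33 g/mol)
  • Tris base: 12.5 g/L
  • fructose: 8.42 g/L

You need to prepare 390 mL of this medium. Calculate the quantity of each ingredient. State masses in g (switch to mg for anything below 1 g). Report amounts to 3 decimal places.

magnesium chloride hexahydrate 298.119 mg; sodium thiosulfate pentahydrate 1.771 g; trehalose dihydrate 1.179 g; Tris base 4.875 g; fructose 3.284 g

Working volume: 390 mL = 0.39 L.
magnesium chloride hexahydrate: 3.76 mmol/L × 203.3 mg/mmol × 0.39 L = 298.119 mg
sodium thiosulfate pentahydrate: 18.3 mmol/L × 248.2 g/mol × 0.39 L ÷ 1000 = 1.771 g
trehalose dihydrate: 7.99 mmol/L × 378.33 g/mol × 0.39 L ÷ 1000 = 1.179 g
Tris base: 12.5 g/L × 0.39 L = 4.875 g
fructose: 8.42 g/L × 0.39 L = 3.284 g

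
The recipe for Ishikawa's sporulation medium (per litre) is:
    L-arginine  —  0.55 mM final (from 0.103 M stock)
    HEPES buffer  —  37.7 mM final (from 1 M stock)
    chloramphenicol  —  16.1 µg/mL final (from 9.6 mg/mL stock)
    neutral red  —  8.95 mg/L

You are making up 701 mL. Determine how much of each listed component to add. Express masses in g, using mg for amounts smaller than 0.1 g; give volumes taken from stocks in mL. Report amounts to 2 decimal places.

L-arginine 3.74 mL; HEPES buffer 26.43 mL; chloramphenicol 1.18 mL; neutral red 6.27 mg

Scale factor relative to 1 L: 0.701.
L-arginine: dilute stock: 0.55 mM × 701 mL ÷ 103 mM = 3.74 mL
HEPES buffer: C1V1 = C2V2 → 37.7 mM × 701 mL ÷ 1000 mM = 26.43 mL
chloramphenicol: dilute stock: 16.1 µg/mL × 701 mL ÷ 9600 µg/mL = 1.18 mL
neutral red: 8.95 mg/L × 0.701 L = 6.27 mg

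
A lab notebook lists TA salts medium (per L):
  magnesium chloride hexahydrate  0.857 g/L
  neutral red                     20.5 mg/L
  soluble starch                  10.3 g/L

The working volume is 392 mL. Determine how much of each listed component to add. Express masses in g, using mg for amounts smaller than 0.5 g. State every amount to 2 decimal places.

magnesium chloride hexahydrate 335.94 mg; neutral red 8.04 mg; soluble starch 4.04 g

Scale factor relative to 1 L: 0.392.
magnesium chloride hexahydrate: 0.857 g/L × 0.392 L = 0.335944 g = 335.94 mg
neutral red: 20.5 mg/L × 0.392 L = 8.04 mg
soluble starch: 10.3 g/L × 0.392 L = 4.04 g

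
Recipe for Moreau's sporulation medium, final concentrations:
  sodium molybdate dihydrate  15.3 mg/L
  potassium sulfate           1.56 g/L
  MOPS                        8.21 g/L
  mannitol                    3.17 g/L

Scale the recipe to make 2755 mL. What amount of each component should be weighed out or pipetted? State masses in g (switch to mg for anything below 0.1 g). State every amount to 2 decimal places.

Target volume = 2755 mL = 2.755 L.
sodium molybdate dihydrate: 15.3 mg/L × 2.755 L = 42.15 mg
potassium sulfate: 1.56 g/L × 2.755 L = 4.30 g
MOPS: 8.21 g/L × 2.755 L = 22.62 g
mannitol: 3.17 g/L × 2.755 L = 8.73 g

sodium molybdate dihydrate 42.15 mg; potassium sulfate 4.30 g; MOPS 22.62 g; mannitol 8.73 g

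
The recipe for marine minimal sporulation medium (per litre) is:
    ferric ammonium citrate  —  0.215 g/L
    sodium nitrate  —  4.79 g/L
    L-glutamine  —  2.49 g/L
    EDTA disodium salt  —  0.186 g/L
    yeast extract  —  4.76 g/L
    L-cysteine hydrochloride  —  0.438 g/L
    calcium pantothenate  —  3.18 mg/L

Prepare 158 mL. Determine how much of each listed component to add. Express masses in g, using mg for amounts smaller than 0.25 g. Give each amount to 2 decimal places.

Working volume: 158 mL = 0.158 L.
ferric ammonium citrate: 0.215 g/L × 0.158 L = 0.03397 g = 33.97 mg
sodium nitrate: 4.79 g/L × 0.158 L = 0.76 g
L-glutamine: 2.49 g/L × 0.158 L = 0.39 g
EDTA disodium salt: 0.186 g/L × 0.158 L = 0.029388 g = 29.39 mg
yeast extract: 4.76 g/L × 0.158 L = 0.75 g
L-cysteine hydrochloride: 0.438 g/L × 0.158 L = 0.069204 g = 69.20 mg
calcium pantothenate: 3.18 mg/L × 0.158 L = 0.50 mg

ferric ammonium citrate 33.97 mg; sodium nitrate 0.76 g; L-glutamine 0.39 g; EDTA disodium salt 29.39 mg; yeast extract 0.75 g; L-cysteine hydrochloride 69.20 mg; calcium pantothenate 0.50 mg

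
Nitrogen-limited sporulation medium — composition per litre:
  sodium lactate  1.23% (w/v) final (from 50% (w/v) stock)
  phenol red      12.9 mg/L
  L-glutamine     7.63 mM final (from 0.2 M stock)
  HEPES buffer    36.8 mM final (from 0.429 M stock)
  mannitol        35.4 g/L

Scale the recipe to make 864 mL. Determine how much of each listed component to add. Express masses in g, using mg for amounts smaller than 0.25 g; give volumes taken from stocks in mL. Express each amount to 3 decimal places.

sodium lactate 21.254 mL; phenol red 11.146 mg; L-glutamine 32.962 mL; HEPES buffer 74.115 mL; mannitol 30.586 g

Scale factor relative to 1 L: 0.864.
sodium lactate: V = C2·V2/C1 = 1.23% ÷ 50% × 864 mL = 21.254 mL
phenol red: 12.9 mg/L × 0.864 L = 11.146 mg
L-glutamine: V = C2·V2/C1 = 7.63 mM × 864 mL ÷ 200 mM = 32.962 mL
HEPES buffer: V = C2·V2/C1 = 36.8 mM × 864 mL ÷ 429 mM = 74.115 mL
mannitol: 35.4 g/L × 0.864 L = 30.586 g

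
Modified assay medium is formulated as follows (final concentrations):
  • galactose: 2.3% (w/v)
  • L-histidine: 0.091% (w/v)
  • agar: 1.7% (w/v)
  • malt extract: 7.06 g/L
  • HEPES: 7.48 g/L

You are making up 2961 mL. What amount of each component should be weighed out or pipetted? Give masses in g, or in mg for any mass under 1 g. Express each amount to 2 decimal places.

Scale factor relative to 1 L: 2.961.
galactose: 2.3 g per 100 mL × 2961 mL ÷ 100 = 68.10 g
L-histidine: 0.091 g per 100 mL × 2961 mL ÷ 100 = 2.69 g
agar: 1.7% w/v = 17 g/L → 17 × 2.961 L = 50.34 g
malt extract: 7.06 g/L × 2.961 L = 20.90 g
HEPES: 7.48 g/L × 2.961 L = 22.15 g

galactose 68.10 g; L-histidine 2.69 g; agar 50.34 g; malt extract 20.90 g; HEPES 22.15 g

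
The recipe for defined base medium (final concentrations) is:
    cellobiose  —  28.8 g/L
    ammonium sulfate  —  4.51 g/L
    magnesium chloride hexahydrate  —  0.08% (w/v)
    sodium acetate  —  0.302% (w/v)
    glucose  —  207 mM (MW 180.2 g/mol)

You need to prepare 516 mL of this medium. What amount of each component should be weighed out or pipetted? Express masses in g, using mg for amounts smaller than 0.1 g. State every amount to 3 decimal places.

Scale factor relative to 1 L: 0.516.
cellobiose: 28.8 g/L × 0.516 L = 14.861 g
ammonium sulfate: 4.51 g/L × 0.516 L = 2.327 g
magnesium chloride hexahydrate: 0.08 g per 100 mL × 516 mL ÷ 100 = 0.413 g
sodium acetate: 0.302 g per 100 mL × 516 mL ÷ 100 = 1.558 g
glucose: 207 mmol/L × 180.2 g/mol × 0.516 L ÷ 1000 = 19.248 g

cellobiose 14.861 g; ammonium sulfate 2.327 g; magnesium chloride hexahydrate 0.413 g; sodium acetate 1.558 g; glucose 19.248 g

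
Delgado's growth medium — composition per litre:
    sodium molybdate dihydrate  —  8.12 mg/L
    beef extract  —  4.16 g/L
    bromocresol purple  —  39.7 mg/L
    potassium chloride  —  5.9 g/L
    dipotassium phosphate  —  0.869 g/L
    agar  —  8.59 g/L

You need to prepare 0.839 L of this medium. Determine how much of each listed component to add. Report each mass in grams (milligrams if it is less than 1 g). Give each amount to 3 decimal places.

sodium molybdate dihydrate 6.813 mg; beef extract 3.490 g; bromocresol purple 33.308 mg; potassium chloride 4.950 g; dipotassium phosphate 729.091 mg; agar 7.207 g

Working volume: 0.839 L.
sodium molybdate dihydrate: 8.12 mg/L × 0.839 L = 6.813 mg
beef extract: 4.16 g/L × 0.839 L = 3.490 g
bromocresol purple: 39.7 mg/L × 0.839 L = 33.308 mg
potassium chloride: 5.9 g/L × 0.839 L = 4.950 g
dipotassium phosphate: 0.869 g/L × 0.839 L = 0.729091 g = 729.091 mg
agar: 8.59 g/L × 0.839 L = 7.207 g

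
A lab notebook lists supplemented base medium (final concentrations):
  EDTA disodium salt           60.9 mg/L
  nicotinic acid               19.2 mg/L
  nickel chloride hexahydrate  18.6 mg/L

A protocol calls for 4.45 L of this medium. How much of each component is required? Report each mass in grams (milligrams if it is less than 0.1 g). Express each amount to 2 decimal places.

Scale factor relative to 1 L: 4.45.
EDTA disodium salt: 60.9 mg/L × 4.45 L = 271.005 mg = 0.27 g
nicotinic acid: 19.2 mg/L × 4.45 L = 85.44 mg
nickel chloride hexahydrate: 18.6 mg/L × 4.45 L = 82.77 mg

EDTA disodium salt 0.27 g; nicotinic acid 85.44 mg; nickel chloride hexahydrate 82.77 mg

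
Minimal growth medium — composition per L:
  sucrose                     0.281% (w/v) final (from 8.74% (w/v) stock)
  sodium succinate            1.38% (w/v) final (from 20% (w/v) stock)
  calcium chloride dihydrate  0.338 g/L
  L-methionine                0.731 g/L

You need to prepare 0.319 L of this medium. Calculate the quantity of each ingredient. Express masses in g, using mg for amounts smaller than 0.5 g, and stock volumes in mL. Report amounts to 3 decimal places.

Working volume: 0.319 L.
sucrose: C1V1 = C2V2 → 0.281% ÷ 8.74% × 319 mL = 10.256 mL
sodium succinate: dilute stock: 1.38% ÷ 20% × 319 mL = 22.011 mL
calcium chloride dihydrate: 0.338 g/L × 0.319 L = 0.107822 g = 107.822 mg
L-methionine: 0.731 g/L × 0.319 L = 0.233189 g = 233.189 mg

sucrose 10.256 mL; sodium succinate 22.011 mL; calcium chloride dihydrate 107.822 mg; L-methionine 233.189 mg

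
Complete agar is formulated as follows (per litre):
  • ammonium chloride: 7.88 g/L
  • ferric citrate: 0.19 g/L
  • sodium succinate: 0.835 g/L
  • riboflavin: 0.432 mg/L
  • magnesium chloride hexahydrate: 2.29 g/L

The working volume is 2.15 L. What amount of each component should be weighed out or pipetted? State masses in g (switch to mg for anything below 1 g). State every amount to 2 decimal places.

ammonium chloride 16.94 g; ferric citrate 408.50 mg; sodium succinate 1.80 g; riboflavin 0.93 mg; magnesium chloride hexahydrate 4.92 g

Scale factor relative to 1 L: 2.15.
ammonium chloride: 7.88 g/L × 2.15 L = 16.94 g
ferric citrate: 0.19 g/L × 2.15 L = 0.4085 g = 408.50 mg
sodium succinate: 0.835 g/L × 2.15 L = 1.80 g
riboflavin: 0.432 mg/L × 2.15 L = 0.93 mg
magnesium chloride hexahydrate: 2.29 g/L × 2.15 L = 4.92 g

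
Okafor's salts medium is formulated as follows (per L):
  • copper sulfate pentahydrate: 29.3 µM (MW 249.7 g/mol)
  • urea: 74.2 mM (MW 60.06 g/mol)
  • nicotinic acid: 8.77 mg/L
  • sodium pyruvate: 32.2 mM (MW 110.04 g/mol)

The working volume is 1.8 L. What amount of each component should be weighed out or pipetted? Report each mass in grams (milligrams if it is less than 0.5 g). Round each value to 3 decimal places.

copper sulfate pentahydrate 13.169 mg; urea 8.022 g; nicotinic acid 15.786 mg; sodium pyruvate 6.378 g

Working volume: 1.8 L.
copper sulfate pentahydrate: 29.3 µmol/L × 249.7 g/mol × 1.8 L ÷ 1000 = 13.169 mg
urea: 74.2 mmol/L × 60.06 g/mol × 1.8 L ÷ 1000 = 8.022 g
nicotinic acid: 8.77 mg/L × 1.8 L = 15.786 mg
sodium pyruvate: 32.2 mmol/L × 110.04 g/mol × 1.8 L ÷ 1000 = 6.378 g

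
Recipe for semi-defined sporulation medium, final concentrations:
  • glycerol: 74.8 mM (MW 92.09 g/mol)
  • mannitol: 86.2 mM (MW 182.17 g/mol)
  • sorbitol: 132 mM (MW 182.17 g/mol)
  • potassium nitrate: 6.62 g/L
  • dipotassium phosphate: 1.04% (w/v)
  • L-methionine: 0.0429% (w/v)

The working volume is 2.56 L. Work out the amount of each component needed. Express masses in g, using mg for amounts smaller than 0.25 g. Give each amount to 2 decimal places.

glycerol 17.63 g; mannitol 40.20 g; sorbitol 61.56 g; potassium nitrate 16.95 g; dipotassium phosphate 26.62 g; L-methionine 1.10 g

Working volume: 2.56 L.
glycerol: 74.8 mmol/L × 92.09 g/mol × 2.56 L ÷ 1000 = 17.63 g
mannitol: 86.2 mmol/L × 182.17 g/mol × 2.56 L ÷ 1000 = 40.20 g
sorbitol: 132 mmol/L × 182.17 g/mol × 2.56 L ÷ 1000 = 61.56 g
potassium nitrate: 6.62 g/L × 2.56 L = 16.95 g
dipotassium phosphate: 1.04 g per 100 mL × 2560 mL ÷ 100 = 26.62 g
L-methionine: 0.0429% w/v = 0.429 g/L → 0.429 × 2.56 L = 1.10 g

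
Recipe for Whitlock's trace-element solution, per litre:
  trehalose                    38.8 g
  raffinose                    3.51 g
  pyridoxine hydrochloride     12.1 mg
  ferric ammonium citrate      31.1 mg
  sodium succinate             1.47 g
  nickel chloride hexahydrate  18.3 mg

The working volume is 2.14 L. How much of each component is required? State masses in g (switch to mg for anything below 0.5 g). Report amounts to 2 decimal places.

Scale factor = 2140 mL / 1000 mL = 2.14.
trehalose: 38.8 g × (2140 mL / 1000 mL) = 83.03 g
raffinose: 3.51 g × (2140 mL / 1000 mL) = 7.51 g
pyridoxine hydrochloride: 12.1 mg × (2140 mL / 1000 mL) = 25.89 mg
ferric ammonium citrate: 31.1 mg × (2140 mL / 1000 mL) = 66.55 mg
sodium succinate: 1.47 g × (2140 mL / 1000 mL) = 3.15 g
nickel chloride hexahydrate: 18.3 mg × (2140 mL / 1000 mL) = 39.16 mg

trehalose 83.03 g; raffinose 7.51 g; pyridoxine hydrochloride 25.89 mg; ferric ammonium citrate 66.55 mg; sodium succinate 3.15 g; nickel chloride hexahydrate 39.16 mg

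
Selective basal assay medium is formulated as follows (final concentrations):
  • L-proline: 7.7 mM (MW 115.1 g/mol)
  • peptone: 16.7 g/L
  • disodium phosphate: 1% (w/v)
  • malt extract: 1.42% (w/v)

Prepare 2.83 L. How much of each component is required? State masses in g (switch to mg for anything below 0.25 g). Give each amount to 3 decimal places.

L-proline 2.508 g; peptone 47.261 g; disodium phosphate 28.300 g; malt extract 40.186 g

Working volume: 2.83 L.
L-proline: 7.7 mmol/L × 115.1 g/mol × 2.83 L ÷ 1000 = 2.508 g
peptone: 16.7 g/L × 2.83 L = 47.261 g
disodium phosphate: 1 g per 100 mL × 2830 mL ÷ 100 = 28.300 g
malt extract: 1.42 g per 100 mL × 2830 mL ÷ 100 = 40.186 g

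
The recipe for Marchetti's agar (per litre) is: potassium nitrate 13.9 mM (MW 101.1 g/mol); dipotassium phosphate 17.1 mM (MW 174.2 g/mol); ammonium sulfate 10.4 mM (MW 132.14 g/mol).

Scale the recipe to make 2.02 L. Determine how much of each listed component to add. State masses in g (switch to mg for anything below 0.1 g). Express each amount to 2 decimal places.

Scale factor relative to 1 L: 2.02.
potassium nitrate: 13.9 mmol/L × 101.1 g/mol × 2.02 L ÷ 1000 = 2.84 g
dipotassium phosphate: 17.1 mmol/L × 174.2 g/mol × 2.02 L ÷ 1000 = 6.02 g
ammonium sulfate: 10.4 mmol/L × 132.14 g/mol × 2.02 L ÷ 1000 = 2.78 g

potassium nitrate 2.84 g; dipotassium phosphate 6.02 g; ammonium sulfate 2.78 g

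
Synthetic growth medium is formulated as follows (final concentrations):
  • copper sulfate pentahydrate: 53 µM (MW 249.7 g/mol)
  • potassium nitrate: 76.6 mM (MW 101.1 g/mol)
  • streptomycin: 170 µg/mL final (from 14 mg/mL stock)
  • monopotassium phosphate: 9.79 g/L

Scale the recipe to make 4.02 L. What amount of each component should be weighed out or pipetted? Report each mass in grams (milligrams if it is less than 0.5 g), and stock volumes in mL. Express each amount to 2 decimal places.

copper sulfate pentahydrate 53.20 mg; potassium nitrate 31.13 g; streptomycin 48.81 mL; monopotassium phosphate 39.36 g

Scale factor relative to 1 L: 4.02.
copper sulfate pentahydrate: 53 µmol/L × 249.7 g/mol × 4.02 L ÷ 1000 = 53.20 mg
potassium nitrate: 76.6 mmol/L × 101.1 g/mol × 4.02 L ÷ 1000 = 31.13 g
streptomycin: C1V1 = C2V2 → 170 µg/mL × 4020 mL ÷ 14000 µg/mL = 48.81 mL
monopotassium phosphate: 9.79 g/L × 4.02 L = 39.36 g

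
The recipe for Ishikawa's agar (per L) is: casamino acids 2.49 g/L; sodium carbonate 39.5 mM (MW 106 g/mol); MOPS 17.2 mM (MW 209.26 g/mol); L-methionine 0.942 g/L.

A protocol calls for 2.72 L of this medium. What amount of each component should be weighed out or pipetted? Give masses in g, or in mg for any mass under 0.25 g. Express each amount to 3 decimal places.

casamino acids 6.773 g; sodium carbonate 11.389 g; MOPS 9.790 g; L-methionine 2.562 g

Working volume: 2.72 L.
casamino acids: 2.49 g/L × 2.72 L = 6.773 g
sodium carbonate: 39.5 mmol/L × 106 g/mol × 2.72 L ÷ 1000 = 11.389 g
MOPS: 17.2 mmol/L × 209.26 g/mol × 2.72 L ÷ 1000 = 9.790 g
L-methionine: 0.942 g/L × 2.72 L = 2.562 g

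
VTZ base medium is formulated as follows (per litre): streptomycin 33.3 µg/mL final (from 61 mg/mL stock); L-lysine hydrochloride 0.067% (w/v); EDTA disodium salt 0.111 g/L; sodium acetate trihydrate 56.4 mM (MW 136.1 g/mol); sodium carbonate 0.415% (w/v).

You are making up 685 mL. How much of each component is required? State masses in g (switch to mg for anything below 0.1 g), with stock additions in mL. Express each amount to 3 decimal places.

Working volume: 685 mL = 0.685 L.
streptomycin: C1V1 = C2V2 → 33.3 µg/mL × 685 mL ÷ 61000 µg/mL = 0.374 mL
L-lysine hydrochloride: 0.067% w/v = 0.67 g/L → 0.67 × 0.685 L = 0.459 g
EDTA disodium salt: 0.111 g/L × 0.685 L = 0.076035 g = 76.035 mg
sodium acetate trihydrate: 56.4 mmol/L × 136.1 g/mol × 0.685 L ÷ 1000 = 5.258 g
sodium carbonate: 0.415% w/v = 4.15 g/L → 4.15 × 0.685 L = 2.843 g

streptomycin 0.374 mL; L-lysine hydrochloride 0.459 g; EDTA disodium salt 76.035 mg; sodium acetate trihydrate 5.258 g; sodium carbonate 2.843 g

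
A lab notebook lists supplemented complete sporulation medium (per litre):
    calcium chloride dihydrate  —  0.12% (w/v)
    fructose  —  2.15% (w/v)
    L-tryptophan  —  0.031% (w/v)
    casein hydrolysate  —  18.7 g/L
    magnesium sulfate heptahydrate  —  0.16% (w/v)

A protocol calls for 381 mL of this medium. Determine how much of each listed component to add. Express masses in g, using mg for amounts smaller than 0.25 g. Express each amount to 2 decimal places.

calcium chloride dihydrate 0.46 g; fructose 8.19 g; L-tryptophan 118.11 mg; casein hydrolysate 7.12 g; magnesium sulfate heptahydrate 0.61 g

Target volume = 381 mL = 0.381 L.
calcium chloride dihydrate: 0.12 g per 100 mL × 381 mL ÷ 100 = 0.46 g
fructose: 2.15 g per 100 mL × 381 mL ÷ 100 = 8.19 g
L-tryptophan: 0.031 g per 100 mL × 381 mL ÷ 100 = 0.11811 g = 118.11 mg
casein hydrolysate: 18.7 g/L × 0.381 L = 7.12 g
magnesium sulfate heptahydrate: 0.16% w/v = 1.6 g/L → 1.6 × 0.381 L = 0.61 g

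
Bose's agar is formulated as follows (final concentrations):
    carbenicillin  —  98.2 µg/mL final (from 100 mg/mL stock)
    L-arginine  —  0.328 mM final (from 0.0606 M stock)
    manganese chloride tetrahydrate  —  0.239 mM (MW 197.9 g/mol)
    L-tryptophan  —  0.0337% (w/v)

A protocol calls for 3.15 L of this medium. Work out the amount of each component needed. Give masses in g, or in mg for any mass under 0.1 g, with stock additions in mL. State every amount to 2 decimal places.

Working volume: 3.15 L.
carbenicillin: C1V1 = C2V2 → 98.2 µg/mL × 3150 mL ÷ 100000 µg/mL = 3.09 mL
L-arginine: V = C2·V2/C1 = 0.328 mM × 3150 mL ÷ 60.6 mM = 17.05 mL
manganese chloride tetrahydrate: 0.239 mmol/L × 197.9 g/mol × 3.15 L ÷ 1000 = 0.15 g
L-tryptophan: 0.0337% w/v = 0.337 g/L → 0.337 × 3.15 L = 1.06 g

carbenicillin 3.09 mL; L-arginine 17.05 mL; manganese chloride tetrahydrate 0.15 g; L-tryptophan 1.06 g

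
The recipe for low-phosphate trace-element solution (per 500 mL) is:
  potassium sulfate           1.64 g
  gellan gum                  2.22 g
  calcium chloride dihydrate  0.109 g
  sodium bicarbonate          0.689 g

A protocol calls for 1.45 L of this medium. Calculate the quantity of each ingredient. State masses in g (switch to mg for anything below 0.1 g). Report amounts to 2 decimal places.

potassium sulfate 4.76 g; gellan gum 6.44 g; calcium chloride dihydrate 0.32 g; sodium bicarbonate 2.00 g

Scale factor = 1450 mL / 500 mL = 2.9.
potassium sulfate: 1.64 g × (1450 mL / 500 mL) = 4.76 g
gellan gum: 2.22 g × (1450 mL / 500 mL) = 6.44 g
calcium chloride dihydrate: 0.109 g × (1450 mL / 500 mL) = 0.32 g
sodium bicarbonate: 0.689 g × (1450 mL / 500 mL) = 2.00 g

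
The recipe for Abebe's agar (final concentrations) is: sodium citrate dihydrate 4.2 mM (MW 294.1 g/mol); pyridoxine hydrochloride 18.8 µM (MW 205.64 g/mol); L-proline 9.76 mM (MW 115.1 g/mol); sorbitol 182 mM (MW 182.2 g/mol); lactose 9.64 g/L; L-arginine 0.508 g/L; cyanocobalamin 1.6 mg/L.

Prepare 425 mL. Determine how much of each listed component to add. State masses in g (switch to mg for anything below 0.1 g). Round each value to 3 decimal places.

sodium citrate dihydrate 0.525 g; pyridoxine hydrochloride 1.643 mg; L-proline 0.477 g; sorbitol 14.093 g; lactose 4.097 g; L-arginine 0.216 g; cyanocobalamin 0.680 mg

Target volume = 425 mL = 0.425 L.
sodium citrate dihydrate: 4.2 mmol/L × 294.1 g/mol × 0.425 L ÷ 1000 = 0.525 g
pyridoxine hydrochloride: 18.8 µmol/L × 205.64 g/mol × 0.425 L ÷ 1000 = 1.643 mg
L-proline: 9.76 mmol/L × 115.1 g/mol × 0.425 L ÷ 1000 = 0.477 g
sorbitol: 182 mmol/L × 182.2 g/mol × 0.425 L ÷ 1000 = 14.093 g
lactose: 9.64 g/L × 0.425 L = 4.097 g
L-arginine: 0.508 g/L × 0.425 L = 0.216 g
cyanocobalamin: 1.6 mg/L × 0.425 L = 0.680 mg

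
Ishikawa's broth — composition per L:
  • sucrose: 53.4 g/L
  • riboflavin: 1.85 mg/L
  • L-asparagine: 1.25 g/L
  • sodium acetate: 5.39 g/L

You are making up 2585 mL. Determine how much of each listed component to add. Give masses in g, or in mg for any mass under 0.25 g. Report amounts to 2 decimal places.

Working volume: 2585 mL = 2.585 L.
sucrose: 53.4 g/L × 2.585 L = 138.04 g
riboflavin: 1.85 mg/L × 2.585 L = 4.78 mg
L-asparagine: 1.25 g/L × 2.585 L = 3.23 g
sodium acetate: 5.39 g/L × 2.585 L = 13.93 g

sucrose 138.04 g; riboflavin 4.78 mg; L-asparagine 3.23 g; sodium acetate 13.93 g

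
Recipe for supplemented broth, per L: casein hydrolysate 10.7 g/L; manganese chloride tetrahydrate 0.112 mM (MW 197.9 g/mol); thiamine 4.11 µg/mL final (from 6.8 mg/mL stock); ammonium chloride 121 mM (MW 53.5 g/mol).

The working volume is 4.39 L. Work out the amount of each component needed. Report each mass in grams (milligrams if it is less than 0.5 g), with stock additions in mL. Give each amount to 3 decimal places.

Working volume: 4.39 L.
casein hydrolysate: 10.7 g/L × 4.39 L = 46.973 g
manganese chloride tetrahydrate: 0.112 mmol/L × 197.9 mg/mmol × 4.39 L = 97.303 mg
thiamine: C1V1 = C2V2 → 4.11 µg/mL × 4390 mL ÷ 6800 µg/mL = 2.653 mL
ammonium chloride: 121 mmol/L × 53.5 g/mol × 4.39 L ÷ 1000 = 28.419 g

casein hydrolysate 46.973 g; manganese chloride tetrahydrate 97.303 mg; thiamine 2.653 mL; ammonium chloride 28.419 g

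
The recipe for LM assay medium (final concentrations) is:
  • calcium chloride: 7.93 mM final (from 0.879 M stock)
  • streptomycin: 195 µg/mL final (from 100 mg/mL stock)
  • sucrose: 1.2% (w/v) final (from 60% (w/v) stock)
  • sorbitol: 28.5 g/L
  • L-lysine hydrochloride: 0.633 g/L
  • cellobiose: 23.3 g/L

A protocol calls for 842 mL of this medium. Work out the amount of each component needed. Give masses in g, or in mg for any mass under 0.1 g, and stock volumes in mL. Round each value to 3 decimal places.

calcium chloride 7.596 mL; streptomycin 1.642 mL; sucrose 16.840 mL; sorbitol 23.997 g; L-lysine hydrochloride 0.533 g; cellobiose 19.619 g

Scale factor relative to 1 L: 0.842.
calcium chloride: V = C2·V2/C1 = 7.93 mM × 842 mL ÷ 879 mM = 7.596 mL
streptomycin: V = C2·V2/C1 = 195 µg/mL × 842 mL ÷ 100000 µg/mL = 1.642 mL
sucrose: V = C2·V2/C1 = 1.2% ÷ 60% × 842 mL = 16.840 mL
sorbitol: 28.5 g/L × 0.842 L = 23.997 g
L-lysine hydrochloride: 0.633 g/L × 0.842 L = 0.533 g
cellobiose: 23.3 g/L × 0.842 L = 19.619 g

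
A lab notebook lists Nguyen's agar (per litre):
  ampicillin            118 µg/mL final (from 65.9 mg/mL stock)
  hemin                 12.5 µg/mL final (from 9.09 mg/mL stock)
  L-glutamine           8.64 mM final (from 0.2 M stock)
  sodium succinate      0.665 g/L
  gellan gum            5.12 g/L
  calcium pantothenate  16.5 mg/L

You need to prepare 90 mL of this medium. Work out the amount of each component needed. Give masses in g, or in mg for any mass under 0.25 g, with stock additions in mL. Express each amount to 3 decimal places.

Target volume = 90 mL = 0.09 L.
ampicillin: V = C2·V2/C1 = 118 µg/mL × 90 mL ÷ 65900 µg/mL = 0.161 mL
hemin: dilute stock: 12.5 µg/mL × 90 mL ÷ 9090 µg/mL = 0.124 mL
L-glutamine: dilute stock: 8.64 mM × 90 mL ÷ 200 mM = 3.888 mL
sodium succinate: 0.665 g/L × 0.09 L = 0.05985 g = 59.850 mg
gellan gum: 5.12 g/L × 0.09 L = 0.461 g
calcium pantothenate: 16.5 mg/L × 0.09 L = 1.485 mg

ampicillin 0.161 mL; hemin 0.124 mL; L-glutamine 3.888 mL; sodium succinate 59.850 mg; gellan gum 0.461 g; calcium pantothenate 1.485 mg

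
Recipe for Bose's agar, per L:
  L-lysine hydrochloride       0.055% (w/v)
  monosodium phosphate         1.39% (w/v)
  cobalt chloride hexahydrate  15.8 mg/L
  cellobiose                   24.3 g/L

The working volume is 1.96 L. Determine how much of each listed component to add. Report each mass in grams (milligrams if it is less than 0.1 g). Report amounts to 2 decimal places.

L-lysine hydrochloride 1.08 g; monosodium phosphate 27.24 g; cobalt chloride hexahydrate 30.97 mg; cellobiose 47.63 g

Working volume: 1.96 L.
L-lysine hydrochloride: 0.055% w/v = 0.55 g/L → 0.55 × 1.96 L = 1.08 g
monosodium phosphate: 1.39 g per 100 mL × 1960 mL ÷ 100 = 27.24 g
cobalt chloride hexahydrate: 15.8 mg/L × 1.96 L = 30.97 mg
cellobiose: 24.3 g/L × 1.96 L = 47.63 g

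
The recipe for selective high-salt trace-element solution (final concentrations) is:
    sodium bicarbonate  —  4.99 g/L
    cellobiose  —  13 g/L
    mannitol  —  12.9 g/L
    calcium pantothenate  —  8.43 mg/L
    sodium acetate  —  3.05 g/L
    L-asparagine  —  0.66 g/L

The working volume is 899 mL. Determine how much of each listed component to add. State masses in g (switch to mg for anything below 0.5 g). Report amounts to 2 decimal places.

sodium bicarbonate 4.49 g; cellobiose 11.69 g; mannitol 11.60 g; calcium pantothenate 7.58 mg; sodium acetate 2.74 g; L-asparagine 0.59 g

Working volume: 899 mL = 0.899 L.
sodium bicarbonate: 4.99 g/L × 0.899 L = 4.49 g
cellobiose: 13 g/L × 0.899 L = 11.69 g
mannitol: 12.9 g/L × 0.899 L = 11.60 g
calcium pantothenate: 8.43 mg/L × 0.899 L = 7.58 mg
sodium acetate: 3.05 g/L × 0.899 L = 2.74 g
L-asparagine: 0.66 g/L × 0.899 L = 0.59 g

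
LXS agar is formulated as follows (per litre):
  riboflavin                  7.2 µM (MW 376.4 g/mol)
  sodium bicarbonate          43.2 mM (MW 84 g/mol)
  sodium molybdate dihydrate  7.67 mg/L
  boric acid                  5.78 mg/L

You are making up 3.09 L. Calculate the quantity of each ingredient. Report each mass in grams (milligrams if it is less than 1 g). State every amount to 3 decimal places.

riboflavin 8.374 mg; sodium bicarbonate 11.213 g; sodium molybdate dihydrate 23.700 mg; boric acid 17.860 mg

Working volume: 3.09 L.
riboflavin: 7.2 µmol/L × 376.4 g/mol × 3.09 L ÷ 1000 = 8.374 mg
sodium bicarbonate: 43.2 mmol/L × 84 g/mol × 3.09 L ÷ 1000 = 11.213 g
sodium molybdate dihydrate: 7.67 mg/L × 3.09 L = 23.700 mg
boric acid: 5.78 mg/L × 3.09 L = 17.860 mg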